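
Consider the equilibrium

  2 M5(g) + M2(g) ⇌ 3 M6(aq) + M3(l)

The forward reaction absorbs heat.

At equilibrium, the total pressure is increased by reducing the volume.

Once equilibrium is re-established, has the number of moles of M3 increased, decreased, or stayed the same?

increases

Gas moles: reactants 3, products 0 (Δn_gas = -3). Compression shifts the system toward the side with fewer moles of gas — to the right.
The net shift is to the right. M3 is a product, so its amount increases.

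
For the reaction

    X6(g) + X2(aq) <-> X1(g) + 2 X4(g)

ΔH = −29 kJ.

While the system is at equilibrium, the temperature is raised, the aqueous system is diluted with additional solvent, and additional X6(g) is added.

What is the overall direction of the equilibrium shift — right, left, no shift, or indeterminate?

The forward reaction is exothermic. Raising T favours the endothermic direction — shift to the left.
Dilution lowers every aqueous concentration by the same factor. Δn_aq = 0 − 1 = -1, so the system shifts toward the side with more dissolved moles — to the left.
Adding X6 (g), a reactant, drives the reaction to the right.
The individual effects push in opposite directions; without quantitative information the net direction cannot be determined.

cannot be determined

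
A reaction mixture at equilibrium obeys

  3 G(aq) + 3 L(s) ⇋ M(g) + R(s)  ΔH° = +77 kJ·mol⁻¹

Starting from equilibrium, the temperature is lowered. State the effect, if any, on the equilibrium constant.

K depends on temperature via the van 't Hoff relation. The forward reaction is endothermic, so lowering T decreases K.

decreases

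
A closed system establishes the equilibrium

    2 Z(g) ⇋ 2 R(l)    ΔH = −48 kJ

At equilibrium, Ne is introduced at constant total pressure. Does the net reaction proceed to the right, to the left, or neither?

Adding inert gas at constant total pressure expands the volume and lowers every reacting partial pressure. With Δn_gas = 0 − 2 = -2, Q moves away from K toward the side with fewer gas moles, so the system shifts toward the side with more gas moles — to the left.

left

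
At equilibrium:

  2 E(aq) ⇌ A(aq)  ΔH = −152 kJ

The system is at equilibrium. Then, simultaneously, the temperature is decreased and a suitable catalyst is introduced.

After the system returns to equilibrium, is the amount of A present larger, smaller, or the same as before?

The forward reaction is exothermic. Lowering T favours the exothermic direction — shift to the right.
A catalyst speeds both forward and reverse rates equally; it changes neither Q nor K — no shift from this change.
The net shift is to the right. A is a product, so its amount increases.

increases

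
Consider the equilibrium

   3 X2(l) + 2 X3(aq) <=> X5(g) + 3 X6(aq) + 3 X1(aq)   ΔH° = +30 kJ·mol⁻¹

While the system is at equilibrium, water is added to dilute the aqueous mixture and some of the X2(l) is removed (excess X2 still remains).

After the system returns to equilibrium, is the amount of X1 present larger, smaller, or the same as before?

increases

Dilution lowers every aqueous concentration by the same factor. Δn_aq = 6 − 2 = +4, so the system shifts toward the side with more dissolved moles — to the right.
X2 is a pure liquid; its activity is 1 regardless of amount, so Q is unaffected — no shift from this change.
The net shift is to the right. X1 is a product, so its amount increases.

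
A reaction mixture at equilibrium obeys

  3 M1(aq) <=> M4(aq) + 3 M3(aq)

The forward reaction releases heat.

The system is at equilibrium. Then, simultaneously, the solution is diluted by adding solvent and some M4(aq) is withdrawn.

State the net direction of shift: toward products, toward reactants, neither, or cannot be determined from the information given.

Dilution lowers every aqueous concentration by the same factor. Δn_aq = 4 − 3 = +1, so the system shifts toward the side with more dissolved moles — to the right.
Removing M4 (aq), a product, drives the reaction to the right.
All effects act in the same direction — net shift to the right.

right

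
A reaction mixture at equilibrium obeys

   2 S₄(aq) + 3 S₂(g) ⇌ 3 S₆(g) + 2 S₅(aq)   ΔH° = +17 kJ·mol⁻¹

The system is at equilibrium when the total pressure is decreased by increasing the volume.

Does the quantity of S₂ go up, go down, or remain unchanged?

unchanged

Gas moles: reactants 3, products 3. Δn_gas = 0, so a volume change leaves Q equal to K — no shift from this change.
No net shift occurs, so the amount of S₂ is unchanged.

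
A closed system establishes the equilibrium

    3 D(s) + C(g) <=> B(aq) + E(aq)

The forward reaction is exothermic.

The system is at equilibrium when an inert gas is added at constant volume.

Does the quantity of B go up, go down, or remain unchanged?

unchanged

At constant volume, adding an inert gas leaves every reacting species' partial pressure unchanged, so Q is unchanged — no shift from this change.
No net shift occurs, so the amount of B is unchanged.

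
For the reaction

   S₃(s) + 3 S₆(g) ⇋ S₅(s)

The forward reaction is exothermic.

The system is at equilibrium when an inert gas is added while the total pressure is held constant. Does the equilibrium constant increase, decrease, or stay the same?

unchanged

The equilibrium constant depends only on temperature. This perturbation may move the position of equilibrium, but since T is unchanged, K itself is unchanged.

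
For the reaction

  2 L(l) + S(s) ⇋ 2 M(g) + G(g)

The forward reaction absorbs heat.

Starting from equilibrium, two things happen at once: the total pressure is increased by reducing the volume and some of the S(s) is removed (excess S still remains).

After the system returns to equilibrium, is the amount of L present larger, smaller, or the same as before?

Gas moles: reactants 0, products 3 (Δn_gas = +3). Compression shifts the system toward the side with fewer moles of gas — to the left.
S is a pure solid; its activity is 1 regardless of amount, so Q is unaffected — no shift from this change.
The net shift is to the left. L is a reactant, so its amount increases.

increases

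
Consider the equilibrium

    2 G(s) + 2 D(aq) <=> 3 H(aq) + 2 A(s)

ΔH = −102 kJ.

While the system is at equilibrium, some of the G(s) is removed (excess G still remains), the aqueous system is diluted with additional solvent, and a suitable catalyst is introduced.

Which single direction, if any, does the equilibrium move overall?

G is a pure solid; its activity is 1 regardless of amount, so Q is unaffected — no shift from this change.
Dilution lowers every aqueous concentration by the same factor. Δn_aq = 3 − 2 = +1, so the system shifts toward the side with more dissolved moles — to the right.
A catalyst speeds both forward and reverse rates equally; it changes neither Q nor K — no shift from this change.
Only the nonzero effect(s) matter; the net shift is to the right.

right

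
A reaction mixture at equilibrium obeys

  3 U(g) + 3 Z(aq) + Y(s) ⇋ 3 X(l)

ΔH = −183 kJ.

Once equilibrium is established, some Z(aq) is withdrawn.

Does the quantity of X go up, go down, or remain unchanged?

Removing Z (aq), a reactant, drives the reaction to the left.
The net shift is to the left. X is a product, so its amount decreases.

decreases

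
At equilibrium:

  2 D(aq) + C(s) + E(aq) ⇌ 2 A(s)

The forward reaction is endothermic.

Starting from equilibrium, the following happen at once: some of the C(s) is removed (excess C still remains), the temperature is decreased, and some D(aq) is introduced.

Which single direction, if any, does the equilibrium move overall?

C is a pure solid; its activity is 1 regardless of amount, so Q is unaffected — no shift from this change.
The forward reaction is endothermic. Lowering T favours the exothermic direction — shift to the left.
Adding D (aq), a reactant, drives the reaction to the right.
The individual effects push in opposite directions; without quantitative information the net direction cannot be determined.

cannot be determined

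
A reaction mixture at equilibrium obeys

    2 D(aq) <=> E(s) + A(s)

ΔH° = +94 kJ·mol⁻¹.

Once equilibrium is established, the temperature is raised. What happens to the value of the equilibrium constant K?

increases

K depends on temperature via the van 't Hoff relation. The forward reaction is endothermic, so raising T increases K.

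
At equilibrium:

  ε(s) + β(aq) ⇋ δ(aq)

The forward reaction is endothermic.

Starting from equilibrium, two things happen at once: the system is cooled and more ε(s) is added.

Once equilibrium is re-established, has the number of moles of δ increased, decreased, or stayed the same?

decreases

The forward reaction is endothermic. Lowering T favours the exothermic direction — shift to the left.
ε is a pure solid; its activity is 1 regardless of amount, so Q is unaffected — no shift from this change.
The net shift is to the left. δ is a product, so its amount decreases.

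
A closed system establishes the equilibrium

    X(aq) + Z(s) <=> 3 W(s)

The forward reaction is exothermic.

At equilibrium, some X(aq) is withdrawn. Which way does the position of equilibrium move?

Removing X (aq), a reactant, drives the reaction to the left.

left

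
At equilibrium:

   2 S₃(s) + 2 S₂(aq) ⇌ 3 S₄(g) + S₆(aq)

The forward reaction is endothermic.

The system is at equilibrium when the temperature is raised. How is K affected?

K depends on temperature via the van 't Hoff relation. The forward reaction is endothermic, so raising T increases K.

increases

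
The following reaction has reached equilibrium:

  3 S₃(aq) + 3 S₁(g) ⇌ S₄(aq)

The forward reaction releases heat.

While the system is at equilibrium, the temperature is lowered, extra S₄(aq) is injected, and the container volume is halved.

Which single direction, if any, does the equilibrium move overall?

The forward reaction is exothermic. Lowering T favours the exothermic direction — shift to the right.
Adding S₄ (aq), a product, drives the reaction to the left.
Gas moles: reactants 3, products 0 (Δn_gas = -3). Compression shifts the system toward the side with fewer moles of gas — to the right.
The individual effects push in opposite directions; without quantitative information the net direction cannot be determined.

cannot be determined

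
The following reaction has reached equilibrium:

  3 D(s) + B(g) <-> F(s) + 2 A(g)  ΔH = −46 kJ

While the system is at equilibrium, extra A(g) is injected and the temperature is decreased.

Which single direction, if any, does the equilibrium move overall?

Adding A (g), a product, drives the reaction to the left.
The forward reaction is exothermic. Lowering T favours the exothermic direction — shift to the right.
The individual effects push in opposite directions; without quantitative information the net direction cannot be determined.

cannot be determined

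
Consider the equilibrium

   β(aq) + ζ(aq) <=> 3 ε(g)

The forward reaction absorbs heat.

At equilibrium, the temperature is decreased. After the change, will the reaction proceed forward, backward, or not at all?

left

The forward reaction is endothermic. Lowering T favours the exothermic direction — shift to the left.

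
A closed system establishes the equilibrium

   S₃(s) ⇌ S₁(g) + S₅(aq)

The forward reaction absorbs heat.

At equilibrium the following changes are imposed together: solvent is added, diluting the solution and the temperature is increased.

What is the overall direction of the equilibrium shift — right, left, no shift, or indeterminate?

right

Dilution lowers every aqueous concentration by the same factor. Δn_aq = 1 − 0 = +1, so the system shifts toward the side with more dissolved moles — to the right.
The forward reaction is endothermic. Raising T favours the endothermic direction — shift to the right.
All effects act in the same direction — net shift to the right.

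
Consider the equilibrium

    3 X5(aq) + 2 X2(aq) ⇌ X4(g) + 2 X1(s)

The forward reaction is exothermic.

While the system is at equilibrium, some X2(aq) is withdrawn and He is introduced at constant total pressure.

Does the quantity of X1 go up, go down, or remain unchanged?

cannot be determined

Removing X2 (aq), a reactant, drives the reaction to the left.
Adding inert gas at constant total pressure expands the volume and lowers every reacting partial pressure. With Δn_gas = 1 − 0 = +1, Q moves away from K toward the side with fewer gas moles, so the system shifts toward the side with more gas moles — to the right.
The two effects oppose each other, so the net shift — and hence the change in X1 — cannot be determined from the given information.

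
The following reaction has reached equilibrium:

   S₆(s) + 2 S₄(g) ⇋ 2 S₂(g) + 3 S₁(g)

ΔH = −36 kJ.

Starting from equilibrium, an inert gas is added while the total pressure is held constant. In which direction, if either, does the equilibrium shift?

Adding inert gas at constant total pressure expands the volume and lowers every reacting partial pressure. With Δn_gas = 5 − 2 = +3, Q moves away from K toward the side with fewer gas moles, so the system shifts toward the side with more gas moles — to the right.

right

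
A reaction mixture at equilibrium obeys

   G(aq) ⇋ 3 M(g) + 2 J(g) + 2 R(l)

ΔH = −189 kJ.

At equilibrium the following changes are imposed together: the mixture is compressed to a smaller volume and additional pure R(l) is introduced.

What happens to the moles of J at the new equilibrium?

decreases

Gas moles: reactants 0, products 5 (Δn_gas = +5). Compression shifts the system toward the side with fewer moles of gas — to the left.
R is a pure liquid; its activity is 1 regardless of amount, so Q is unaffected — no shift from this change.
The net shift is to the left. J is a product, so its amount decreases.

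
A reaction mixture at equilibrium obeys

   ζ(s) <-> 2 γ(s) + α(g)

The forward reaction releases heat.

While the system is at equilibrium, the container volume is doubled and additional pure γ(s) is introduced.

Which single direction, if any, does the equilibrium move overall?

right

Gas moles: reactants 0, products 1 (Δn_gas = +1). Expansion shifts the system toward the side with more moles of gas — to the right.
γ is a pure solid; its activity is 1 regardless of amount, so Q is unaffected — no shift from this change.
Only the nonzero effect(s) matter; the net shift is to the right.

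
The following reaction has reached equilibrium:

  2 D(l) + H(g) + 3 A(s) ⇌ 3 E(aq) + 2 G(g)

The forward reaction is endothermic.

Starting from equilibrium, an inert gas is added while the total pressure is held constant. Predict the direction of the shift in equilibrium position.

Adding inert gas at constant total pressure expands the volume and lowers every reacting partial pressure. With Δn_gas = 2 − 1 = +1, Q moves away from K toward the side with fewer gas moles, so the system shifts toward the side with more gas moles — to the right.

right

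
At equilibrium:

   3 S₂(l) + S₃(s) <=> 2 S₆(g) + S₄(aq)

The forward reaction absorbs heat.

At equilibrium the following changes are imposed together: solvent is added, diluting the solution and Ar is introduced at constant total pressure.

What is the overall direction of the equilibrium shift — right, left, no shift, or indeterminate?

right

Dilution lowers every aqueous concentration by the same factor. Δn_aq = 1 − 0 = +1, so the system shifts toward the side with more dissolved moles — to the right.
Adding inert gas at constant total pressure expands the volume and lowers every reacting partial pressure. With Δn_gas = 2 − 0 = +2, Q moves away from K toward the side with fewer gas moles, so the system shifts toward the side with more gas moles — to the right.
All effects act in the same direction — net shift to the right.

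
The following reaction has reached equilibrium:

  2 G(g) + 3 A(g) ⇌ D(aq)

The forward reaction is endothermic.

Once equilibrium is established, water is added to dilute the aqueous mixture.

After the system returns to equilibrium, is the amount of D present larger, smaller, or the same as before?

Dilution lowers every aqueous concentration by the same factor. Δn_aq = 1 − 0 = +1, so the system shifts toward the side with more dissolved moles — to the right.
The net shift is to the right. D is a product, so its amount increases.

increases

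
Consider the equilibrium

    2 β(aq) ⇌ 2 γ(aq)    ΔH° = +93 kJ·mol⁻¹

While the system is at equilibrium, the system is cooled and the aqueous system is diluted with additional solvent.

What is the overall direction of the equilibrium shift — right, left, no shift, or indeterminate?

The forward reaction is endothermic. Lowering T favours the exothermic direction — shift to the left.
Dilution scales every aqueous concentration by the same factor. Δn_aq = 2 − 2 = 0, so Q is unchanged — no shift.
Only the nonzero effect(s) matter; the net shift is to the left.

left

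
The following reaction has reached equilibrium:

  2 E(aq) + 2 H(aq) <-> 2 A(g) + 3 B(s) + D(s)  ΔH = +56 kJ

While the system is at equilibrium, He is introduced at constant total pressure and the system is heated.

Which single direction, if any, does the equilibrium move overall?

Adding inert gas at constant total pressure expands the volume and lowers every reacting partial pressure. With Δn_gas = 2 − 0 = +2, Q moves away from K toward the side with fewer gas moles, so the system shifts toward the side with more gas moles — to the right.
The forward reaction is endothermic. Raising T favours the endothermic direction — shift to the right.
All effects act in the same direction — net shift to the right.

right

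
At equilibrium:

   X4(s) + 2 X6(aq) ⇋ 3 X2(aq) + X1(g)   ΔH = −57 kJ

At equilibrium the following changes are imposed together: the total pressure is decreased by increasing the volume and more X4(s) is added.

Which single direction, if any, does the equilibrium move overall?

right

Gas moles: reactants 0, products 1 (Δn_gas = +1). Expansion shifts the system toward the side with more moles of gas — to the right.
X4 is a pure solid; its activity is 1 regardless of amount, so Q is unaffected — no shift from this change.
Only the nonzero effect(s) matter; the net shift is to the right.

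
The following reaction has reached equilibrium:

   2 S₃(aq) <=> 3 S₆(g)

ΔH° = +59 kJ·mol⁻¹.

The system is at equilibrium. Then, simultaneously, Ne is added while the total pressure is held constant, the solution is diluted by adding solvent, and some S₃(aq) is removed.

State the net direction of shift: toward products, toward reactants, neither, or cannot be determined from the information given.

cannot be determined

Adding inert gas at constant total pressure expands the volume and lowers every reacting partial pressure. With Δn_gas = 3 − 0 = +3, Q moves away from K toward the side with fewer gas moles, so the system shifts toward the side with more gas moles — to the right.
Dilution lowers every aqueous concentration by the same factor. Δn_aq = 0 − 2 = -2, so the system shifts toward the side with more dissolved moles — to the left.
Removing S₃ (aq), a reactant, drives the reaction to the left.
The individual effects push in opposite directions; without quantitative information the net direction cannot be determined.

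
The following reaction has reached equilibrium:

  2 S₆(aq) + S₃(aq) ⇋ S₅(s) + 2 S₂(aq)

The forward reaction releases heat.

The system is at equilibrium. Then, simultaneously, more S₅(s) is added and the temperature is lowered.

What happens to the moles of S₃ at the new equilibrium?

S₅ is a pure solid; its activity is 1 regardless of amount, so Q is unaffected — no shift from this change.
The forward reaction is exothermic. Lowering T favours the exothermic direction — shift to the right.
The net shift is to the right. S₃ is a reactant, so its amount decreases.

decreases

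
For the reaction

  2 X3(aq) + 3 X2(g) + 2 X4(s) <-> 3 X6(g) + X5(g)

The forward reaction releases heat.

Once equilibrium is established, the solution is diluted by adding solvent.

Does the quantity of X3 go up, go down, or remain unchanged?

increases

Dilution lowers every aqueous concentration by the same factor. Δn_aq = 0 − 2 = -2, so the system shifts toward the side with more dissolved moles — to the left.
The net shift is to the left. X3 is a reactant, so its amount increases.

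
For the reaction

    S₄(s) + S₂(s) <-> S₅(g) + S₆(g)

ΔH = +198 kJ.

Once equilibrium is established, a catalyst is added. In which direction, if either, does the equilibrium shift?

no shift

A catalyst speeds both forward and reverse rates equally; it changes neither Q nor K — no shift from this change.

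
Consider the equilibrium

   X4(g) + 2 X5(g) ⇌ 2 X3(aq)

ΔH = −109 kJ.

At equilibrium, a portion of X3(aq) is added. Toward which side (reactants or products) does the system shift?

left

Adding X3 (aq), a product, drives the reaction to the left.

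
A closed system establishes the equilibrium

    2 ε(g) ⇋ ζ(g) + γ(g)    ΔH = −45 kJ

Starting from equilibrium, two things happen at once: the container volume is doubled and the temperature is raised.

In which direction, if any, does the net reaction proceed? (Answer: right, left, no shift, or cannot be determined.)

Gas moles: reactants 2, products 2. Δn_gas = 0, so a volume change leaves Q equal to K — no shift from this change.
The forward reaction is exothermic. Raising T favours the endothermic direction — shift to the left.
Only the nonzero effect(s) matter; the net shift is to the left.

left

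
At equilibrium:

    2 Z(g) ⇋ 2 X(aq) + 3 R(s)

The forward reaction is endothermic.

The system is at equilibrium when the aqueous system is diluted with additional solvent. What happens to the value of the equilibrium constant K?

The equilibrium constant depends only on temperature. This perturbation may move the position of equilibrium, but since T is unchanged, K itself is unchanged.

unchanged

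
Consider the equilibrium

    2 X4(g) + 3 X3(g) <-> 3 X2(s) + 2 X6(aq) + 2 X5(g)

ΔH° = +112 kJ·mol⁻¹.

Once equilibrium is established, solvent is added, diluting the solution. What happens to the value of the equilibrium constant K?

The equilibrium constant depends only on temperature. This perturbation may move the position of equilibrium, but since T is unchanged, K itself is unchanged.

unchanged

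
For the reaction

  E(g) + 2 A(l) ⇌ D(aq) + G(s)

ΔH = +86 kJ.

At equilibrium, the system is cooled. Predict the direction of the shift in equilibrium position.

The forward reaction is endothermic. Lowering T favours the exothermic direction — shift to the left.

left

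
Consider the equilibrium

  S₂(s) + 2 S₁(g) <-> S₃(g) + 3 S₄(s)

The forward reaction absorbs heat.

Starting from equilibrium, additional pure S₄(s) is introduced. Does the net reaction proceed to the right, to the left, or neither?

no shift

S₄ is a pure solid; its activity is 1 regardless of amount, so Q is unaffected — no shift from this change.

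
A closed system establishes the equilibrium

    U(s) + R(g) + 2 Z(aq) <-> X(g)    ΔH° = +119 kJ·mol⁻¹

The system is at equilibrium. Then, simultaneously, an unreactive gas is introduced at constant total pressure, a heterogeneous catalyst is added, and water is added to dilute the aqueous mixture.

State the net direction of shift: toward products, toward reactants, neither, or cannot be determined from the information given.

Adding inert gas at constant total pressure expands the volume, scaling every reacting partial pressure by the same factor. Δn_gas = 1 − 1 = 0, so Q is unchanged — no shift.
A catalyst speeds both forward and reverse rates equally; it changes neither Q nor K — no shift from this change.
Dilution lowers every aqueous concentration by the same factor. Δn_aq = 0 − 2 = -2, so the system shifts toward the side with more dissolved moles — to the left.
Only the nonzero effect(s) matter; the net shift is to the left.

left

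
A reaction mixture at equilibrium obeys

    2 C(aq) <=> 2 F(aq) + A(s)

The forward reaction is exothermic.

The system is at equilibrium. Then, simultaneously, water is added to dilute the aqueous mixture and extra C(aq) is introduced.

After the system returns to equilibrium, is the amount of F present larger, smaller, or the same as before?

Dilution scales every aqueous concentration by the same factor. Δn_aq = 2 − 2 = 0, so Q is unchanged — no shift.
Adding C (aq), a reactant, drives the reaction to the right.
The net shift is to the right. F is a product, so its amount increases.

increases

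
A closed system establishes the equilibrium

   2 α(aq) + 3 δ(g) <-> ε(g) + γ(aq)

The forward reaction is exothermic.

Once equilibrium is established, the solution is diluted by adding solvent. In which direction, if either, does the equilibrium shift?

Dilution lowers every aqueous concentration by the same factor. Δn_aq = 1 − 2 = -1, so the system shifts toward the side with more dissolved moles — to the left.

left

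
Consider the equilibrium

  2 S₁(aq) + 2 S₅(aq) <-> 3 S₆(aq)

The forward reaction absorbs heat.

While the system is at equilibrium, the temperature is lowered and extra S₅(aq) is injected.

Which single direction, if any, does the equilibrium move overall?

cannot be determined

The forward reaction is endothermic. Lowering T favours the exothermic direction — shift to the left.
Adding S₅ (aq), a reactant, drives the reaction to the right.
The individual effects push in opposite directions; without quantitative information the net direction cannot be determined.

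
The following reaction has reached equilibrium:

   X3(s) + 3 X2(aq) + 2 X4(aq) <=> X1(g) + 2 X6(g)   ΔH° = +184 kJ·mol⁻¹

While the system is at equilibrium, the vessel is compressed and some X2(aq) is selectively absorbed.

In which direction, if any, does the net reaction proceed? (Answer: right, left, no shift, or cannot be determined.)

Gas moles: reactants 0, products 3 (Δn_gas = +3). Compression shifts the system toward the side with fewer moles of gas — to the left.
Removing X2 (aq), a reactant, drives the reaction to the left.
All effects act in the same direction — net shift to the left.

left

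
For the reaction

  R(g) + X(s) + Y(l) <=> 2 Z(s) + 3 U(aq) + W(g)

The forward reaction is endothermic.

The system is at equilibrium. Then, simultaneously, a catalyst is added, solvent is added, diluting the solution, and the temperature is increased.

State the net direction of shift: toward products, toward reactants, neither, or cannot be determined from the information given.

right

A catalyst speeds both forward and reverse rates equally; it changes neither Q nor K — no shift from this change.
Dilution lowers every aqueous concentration by the same factor. Δn_aq = 3 − 0 = +3, so the system shifts toward the side with more dissolved moles — to the right.
The forward reaction is endothermic. Raising T favours the endothermic direction — shift to the right.
Only the nonzero effect(s) matter; the net shift is to the right.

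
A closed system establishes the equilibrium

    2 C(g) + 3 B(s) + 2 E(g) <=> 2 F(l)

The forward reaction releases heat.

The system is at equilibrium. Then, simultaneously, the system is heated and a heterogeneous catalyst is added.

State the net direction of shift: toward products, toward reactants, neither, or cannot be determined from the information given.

left

The forward reaction is exothermic. Raising T favours the endothermic direction — shift to the left.
A catalyst speeds both forward and reverse rates equally; it changes neither Q nor K — no shift from this change.
Only the nonzero effect(s) matter; the net shift is to the left.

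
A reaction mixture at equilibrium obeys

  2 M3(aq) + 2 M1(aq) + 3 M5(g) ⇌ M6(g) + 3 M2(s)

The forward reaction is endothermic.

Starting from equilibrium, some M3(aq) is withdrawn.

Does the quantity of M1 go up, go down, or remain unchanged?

Removing M3 (aq), a reactant, drives the reaction to the left.
The net shift is to the left. M1 is a reactant, so its amount increases.

increases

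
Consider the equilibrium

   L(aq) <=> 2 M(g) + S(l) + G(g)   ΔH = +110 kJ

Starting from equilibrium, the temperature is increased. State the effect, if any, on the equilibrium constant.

increases

K depends on temperature via the van 't Hoff relation. The forward reaction is endothermic, so raising T increases K.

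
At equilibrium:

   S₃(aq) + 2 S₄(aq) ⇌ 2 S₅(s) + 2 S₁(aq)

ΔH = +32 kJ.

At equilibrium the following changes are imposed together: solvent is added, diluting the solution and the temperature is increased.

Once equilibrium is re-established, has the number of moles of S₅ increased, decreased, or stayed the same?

Dilution lowers every aqueous concentration by the same factor. Δn_aq = 2 − 3 = -1, so the system shifts toward the side with more dissolved moles — to the left.
The forward reaction is endothermic. Raising T favours the endothermic direction — shift to the right.
The two effects oppose each other, so the net shift — and hence the change in S₅ — cannot be determined from the given information.

cannot be determined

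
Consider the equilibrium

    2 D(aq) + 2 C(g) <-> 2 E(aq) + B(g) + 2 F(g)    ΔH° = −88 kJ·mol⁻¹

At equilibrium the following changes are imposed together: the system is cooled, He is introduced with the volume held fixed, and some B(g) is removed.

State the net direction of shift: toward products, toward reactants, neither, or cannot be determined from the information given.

right

The forward reaction is exothermic. Lowering T favours the exothermic direction — shift to the right.
At constant volume, adding an inert gas leaves every reacting species' partial pressure unchanged, so Q is unchanged — no shift from this change.
Removing B (g), a product, drives the reaction to the right.
Only the nonzero effect(s) matter; the net shift is to the right.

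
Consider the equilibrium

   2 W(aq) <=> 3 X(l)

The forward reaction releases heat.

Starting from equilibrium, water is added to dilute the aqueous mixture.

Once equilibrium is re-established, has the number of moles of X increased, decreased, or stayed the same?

decreases

Dilution lowers every aqueous concentration by the same factor. Δn_aq = 0 − 2 = -2, so the system shifts toward the side with more dissolved moles — to the left.
The net shift is to the left. X is a product, so its amount decreases.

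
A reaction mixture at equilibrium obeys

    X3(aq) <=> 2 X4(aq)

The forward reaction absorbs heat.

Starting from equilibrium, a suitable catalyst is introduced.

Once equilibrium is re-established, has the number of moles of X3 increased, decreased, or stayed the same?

unchanged

A catalyst speeds both forward and reverse rates equally; it changes neither Q nor K — no shift from this change.
No net shift occurs, so the amount of X3 is unchanged.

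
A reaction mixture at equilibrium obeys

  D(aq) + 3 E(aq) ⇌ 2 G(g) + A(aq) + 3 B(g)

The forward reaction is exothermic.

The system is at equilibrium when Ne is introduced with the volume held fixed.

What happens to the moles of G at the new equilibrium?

unchanged

At constant volume, adding an inert gas leaves every reacting species' partial pressure unchanged, so Q is unchanged — no shift from this change.
No net shift occurs, so the amount of G is unchanged.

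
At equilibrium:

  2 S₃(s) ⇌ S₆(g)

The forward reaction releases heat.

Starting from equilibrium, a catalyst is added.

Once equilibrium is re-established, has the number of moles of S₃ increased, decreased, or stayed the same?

unchanged

A catalyst speeds both forward and reverse rates equally; it changes neither Q nor K — no shift from this change.
No net shift occurs, so the amount of S₃ is unchanged.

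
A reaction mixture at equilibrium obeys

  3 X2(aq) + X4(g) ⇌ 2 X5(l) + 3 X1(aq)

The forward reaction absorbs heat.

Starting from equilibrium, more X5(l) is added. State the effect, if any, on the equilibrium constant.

unchanged

The equilibrium constant depends only on temperature. This perturbation changes neither the position of equilibrium nor K.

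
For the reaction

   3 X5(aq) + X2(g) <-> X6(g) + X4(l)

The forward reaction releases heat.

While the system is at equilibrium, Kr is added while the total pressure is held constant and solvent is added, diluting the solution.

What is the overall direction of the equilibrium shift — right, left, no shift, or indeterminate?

left

Adding inert gas at constant total pressure expands the volume, scaling every reacting partial pressure by the same factor. Δn_gas = 1 − 1 = 0, so Q is unchanged — no shift.
Dilution lowers every aqueous concentration by the same factor. Δn_aq = 0 − 3 = -3, so the system shifts toward the side with more dissolved moles — to the left.
Only the nonzero effect(s) matter; the net shift is to the left.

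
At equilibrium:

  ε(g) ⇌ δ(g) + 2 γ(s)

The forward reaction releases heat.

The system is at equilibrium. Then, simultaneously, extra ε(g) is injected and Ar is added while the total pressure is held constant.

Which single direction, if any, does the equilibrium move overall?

Adding ε (g), a reactant, drives the reaction to the right.
Adding inert gas at constant total pressure expands the volume, scaling every reacting partial pressure by the same factor. Δn_gas = 1 − 1 = 0, so Q is unchanged — no shift.
Only the nonzero effect(s) matter; the net shift is to the right.

right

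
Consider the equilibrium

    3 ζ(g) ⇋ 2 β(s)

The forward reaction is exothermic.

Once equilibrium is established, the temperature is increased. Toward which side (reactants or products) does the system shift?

left

The forward reaction is exothermic. Raising T favours the endothermic direction — shift to the left.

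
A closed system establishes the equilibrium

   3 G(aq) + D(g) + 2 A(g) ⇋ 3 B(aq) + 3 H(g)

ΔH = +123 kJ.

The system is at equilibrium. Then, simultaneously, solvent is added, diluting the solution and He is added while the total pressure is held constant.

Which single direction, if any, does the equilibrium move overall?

no shift

Dilution scales every aqueous concentration by the same factor. Δn_aq = 3 − 3 = 0, so Q is unchanged — no shift.
Adding inert gas at constant total pressure expands the volume, scaling every reacting partial pressure by the same factor. Δn_gas = 3 − 3 = 0, so Q is unchanged — no shift.
None of the changes alters Q relative to K, so there is no net shift.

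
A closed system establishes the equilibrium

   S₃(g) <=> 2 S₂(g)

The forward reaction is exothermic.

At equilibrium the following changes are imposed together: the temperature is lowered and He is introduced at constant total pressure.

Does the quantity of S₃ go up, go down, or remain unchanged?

The forward reaction is exothermic. Lowering T favours the exothermic direction — shift to the right.
Adding inert gas at constant total pressure expands the volume and lowers every reacting partial pressure. With Δn_gas = 2 − 1 = +1, Q moves away from K toward the side with fewer gas moles, so the system shifts toward the side with more gas moles — to the right.
The net shift is to the right. S₃ is a reactant, so its amount decreases.

decreases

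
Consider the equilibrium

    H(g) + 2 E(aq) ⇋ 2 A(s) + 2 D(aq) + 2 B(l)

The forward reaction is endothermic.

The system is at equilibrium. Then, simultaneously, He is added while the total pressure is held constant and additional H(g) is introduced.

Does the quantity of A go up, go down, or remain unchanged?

Adding inert gas at constant total pressure expands the volume and lowers every reacting partial pressure. With Δn_gas = 0 − 1 = -1, Q moves away from K toward the side with fewer gas moles, so the system shifts toward the side with more gas moles — to the left.
Adding H (g), a reactant, drives the reaction to the right.
The two effects oppose each other, so the net shift — and hence the change in A — cannot be determined from the given information.

cannot be determined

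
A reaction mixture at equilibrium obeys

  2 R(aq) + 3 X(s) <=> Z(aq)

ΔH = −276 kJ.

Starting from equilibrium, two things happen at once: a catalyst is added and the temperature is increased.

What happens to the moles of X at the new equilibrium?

increases

A catalyst speeds both forward and reverse rates equally; it changes neither Q nor K — no shift from this change.
The forward reaction is exothermic. Raising T favours the endothermic direction — shift to the left.
The net shift is to the left. X is a reactant, so its amount increases.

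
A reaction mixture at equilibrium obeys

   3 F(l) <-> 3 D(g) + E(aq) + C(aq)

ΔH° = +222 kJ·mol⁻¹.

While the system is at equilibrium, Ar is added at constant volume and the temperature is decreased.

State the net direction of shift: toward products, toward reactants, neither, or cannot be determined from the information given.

At constant volume, adding an inert gas leaves every reacting species' partial pressure unchanged, so Q is unchanged — no shift from this change.
The forward reaction is endothermic. Lowering T favours the exothermic direction — shift to the left.
Only the nonzero effect(s) matter; the net shift is to the left.

left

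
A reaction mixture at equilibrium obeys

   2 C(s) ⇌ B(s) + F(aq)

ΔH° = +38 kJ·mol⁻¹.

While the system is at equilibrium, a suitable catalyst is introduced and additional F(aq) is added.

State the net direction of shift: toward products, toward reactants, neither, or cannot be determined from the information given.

left

A catalyst speeds both forward and reverse rates equally; it changes neither Q nor K — no shift from this change.
Adding F (aq), a product, drives the reaction to the left.
Only the nonzero effect(s) matter; the net shift is to the left.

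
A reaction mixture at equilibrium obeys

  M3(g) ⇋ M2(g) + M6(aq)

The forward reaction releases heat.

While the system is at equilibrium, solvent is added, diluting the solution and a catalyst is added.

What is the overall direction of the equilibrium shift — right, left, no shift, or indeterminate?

right

Dilution lowers every aqueous concentration by the same factor. Δn_aq = 1 − 0 = +1, so the system shifts toward the side with more dissolved moles — to the right.
A catalyst speeds both forward and reverse rates equally; it changes neither Q nor K — no shift from this change.
Only the nonzero effect(s) matter; the net shift is to the right.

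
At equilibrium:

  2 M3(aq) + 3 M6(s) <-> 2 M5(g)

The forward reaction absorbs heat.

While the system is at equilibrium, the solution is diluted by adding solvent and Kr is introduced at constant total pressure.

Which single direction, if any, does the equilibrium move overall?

cannot be determined

Dilution lowers every aqueous concentration by the same factor. Δn_aq = 0 − 2 = -2, so the system shifts toward the side with more dissolved moles — to the left.
Adding inert gas at constant total pressure expands the volume and lowers every reacting partial pressure. With Δn_gas = 2 − 0 = +2, Q moves away from K toward the side with fewer gas moles, so the system shifts toward the side with more gas moles — to the right.
The individual effects push in opposite directions; without quantitative information the net direction cannot be determined.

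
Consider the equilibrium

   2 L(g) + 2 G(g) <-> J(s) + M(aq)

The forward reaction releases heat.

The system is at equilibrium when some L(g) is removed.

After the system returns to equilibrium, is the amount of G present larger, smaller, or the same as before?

Removing L (g), a reactant, drives the reaction to the left.
The net shift is to the left. G is a reactant, so its amount increases.

increases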